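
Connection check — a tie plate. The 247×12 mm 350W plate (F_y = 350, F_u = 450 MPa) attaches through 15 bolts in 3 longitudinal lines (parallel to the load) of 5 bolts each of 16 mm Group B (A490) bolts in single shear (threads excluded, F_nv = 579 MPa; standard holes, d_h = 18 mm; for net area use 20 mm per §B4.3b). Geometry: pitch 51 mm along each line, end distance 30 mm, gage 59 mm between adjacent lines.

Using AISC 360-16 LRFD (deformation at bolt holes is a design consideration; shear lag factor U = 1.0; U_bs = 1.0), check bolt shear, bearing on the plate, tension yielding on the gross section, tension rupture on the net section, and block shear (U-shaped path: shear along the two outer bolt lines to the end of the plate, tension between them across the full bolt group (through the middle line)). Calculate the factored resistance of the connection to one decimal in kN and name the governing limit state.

Bolt shear: A_b = π(16)²/4 = 201.06 mm². φR_n = 0.75 × 579 × 201.06 × 15 × 1 = 1309.7 kN.
Bearing (12 mm plate, F_u = 450 MPa): end bolts L_c = 30 − 18/2 = 21, R_n = min(1.2×21×12×450, 2.4×16×12×450) = 136.08 kN/bolt; interior L_c = 51 − 18 = 33, R_n = 207.36 kN/bolt. φR_n = 0.75 × (3×136.08 + 12×207.36) = 2172.4 kN.
Tension yield (gross): A_g = 247×12 = 2964 mm². φR_n = 0.90 × 350 × 2964 = 933.7 kN.
Tension rupture (net): A_n = (247 − 3×20)×12 = 2244 mm² (U = 1.0, A_e = A_n). φR_n = 0.75 × 450 × 2244 = 757.4 kN.
Block shear: shear path 2×[30+4×51] = 2×234 mm, A_gv = 5616, A_nv = 2×(234 − 4.5×20)×12 = 3456 mm²; tension across gage: (118 − 2×20)×12 = 936 mm². R_n = min(0.6×450×3456, 0.6×350×5616) + 1.0×450×936 = min(933.12, 1179.4) + 421.2 = 1354.3 kN. φR_n = 0.75 × 1354.3 = 1015.7 kN.
Governing: min(1309.7, 2172.4, 933.7, 757.4, 1015.7) = 757.4 kN → net-section rupture.

757.4 kN (net-section rupture governs)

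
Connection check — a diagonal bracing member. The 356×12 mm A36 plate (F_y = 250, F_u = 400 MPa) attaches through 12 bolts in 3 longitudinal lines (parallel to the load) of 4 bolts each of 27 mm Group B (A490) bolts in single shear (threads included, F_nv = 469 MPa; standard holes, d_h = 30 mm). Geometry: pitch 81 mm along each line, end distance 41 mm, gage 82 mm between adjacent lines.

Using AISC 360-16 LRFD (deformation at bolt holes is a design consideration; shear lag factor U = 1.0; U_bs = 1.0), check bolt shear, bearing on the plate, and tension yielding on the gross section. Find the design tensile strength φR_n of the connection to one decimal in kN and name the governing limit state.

Bolt shear: A_b = π(27)²/4 = 572.56 mm². φR_n = 0.75 × 469 × 572.56 × 12 × 1 = 2416.8 kN.
Bearing (12 mm plate, F_u = 400 MPa): end bolts L_c = 41 − 30/2 = 26, R_n = min(1.2×26×12×400, 2.4×27×12×400) = 149.76 kN/bolt; interior L_c = 81 − 30 = 51, R_n = 293.76 kN/bolt. φR_n = 0.75 × (3×149.76 + 9×293.76) = 2319.8 kN.
Tension yield (gross): A_g = 356×12 = 4272 mm². φR_n = 0.90 × 250 × 4272 = 961.2 kN.
Governing: min(2416.8, 2319.8, 961.2) = 961.2 kN → gross-section yield.

961.2 kN (gross-section yield governs)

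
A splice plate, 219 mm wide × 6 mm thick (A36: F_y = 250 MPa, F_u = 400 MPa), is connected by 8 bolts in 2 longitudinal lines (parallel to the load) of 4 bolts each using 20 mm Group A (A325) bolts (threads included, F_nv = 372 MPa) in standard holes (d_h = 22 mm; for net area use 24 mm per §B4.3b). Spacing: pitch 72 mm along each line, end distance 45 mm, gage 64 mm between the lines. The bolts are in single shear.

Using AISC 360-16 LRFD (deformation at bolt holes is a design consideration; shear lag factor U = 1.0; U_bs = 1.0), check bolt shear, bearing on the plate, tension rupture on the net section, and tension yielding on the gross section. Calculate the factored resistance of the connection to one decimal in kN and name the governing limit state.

295.7 kN (gross-section yield governs)

Bolt shear: A_b = π(20)²/4 = 314.16 mm². φR_n = 0.75 × 372 × 314.16 × 8 × 1 = 701.2 kN.
Bearing (6 mm plate, F_u = 400 MPa): end bolts L_c = 45 − 22/2 = 34, R_n = min(1.2×34×6×400, 2.4×20×6×400) = 97.92 kN/bolt; interior L_c = 72 − 22 = 50, R_n = 115.2 kN/bolt. φR_n = 0.75 × (2×97.92 + 6×115.2) = 665.3 kN.
Tension rupture (net): A_n = (219 − 2×24)×6 = 1026 mm² (U = 1.0, A_e = A_n). φR_n = 0.75 × 400 × 1026 = 307.8 kN.
Tension yield (gross): A_g = 219×6 = 1314 mm². φR_n = 0.90 × 250 × 1314 = 295.7 kN.
Governing: min(701.2, 665.3, 307.8, 295.7) = 295.7 kN → gross-section yield.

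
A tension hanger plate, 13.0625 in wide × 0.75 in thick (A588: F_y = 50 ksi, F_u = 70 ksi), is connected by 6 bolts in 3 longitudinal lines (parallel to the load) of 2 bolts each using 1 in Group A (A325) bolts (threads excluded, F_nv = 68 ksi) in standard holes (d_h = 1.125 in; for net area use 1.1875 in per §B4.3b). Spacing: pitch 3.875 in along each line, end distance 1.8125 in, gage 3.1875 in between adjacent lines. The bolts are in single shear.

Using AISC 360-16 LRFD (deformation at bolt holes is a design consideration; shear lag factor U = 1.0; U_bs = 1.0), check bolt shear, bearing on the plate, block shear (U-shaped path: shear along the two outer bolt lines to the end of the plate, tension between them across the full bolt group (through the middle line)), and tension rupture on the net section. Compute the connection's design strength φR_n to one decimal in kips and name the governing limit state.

240.3 kips (bolt shear governs)

Bolt shear: A_b = π(1)²/4 = 0.7854 in². φR_n = 0.75 × 68 × 0.7854 × 6 × 1 = 240.3 kips.
Bearing (0.75 in plate, F_u = 70 ksi): end bolts L_c = 1.8125 − 1.125/2 = 1.25, R_n = min(1.2×1.25×0.75×70, 2.4×1×0.75×70) = 78.75 kips/bolt; interior L_c = 3.875 − 1.125 = 2.75, R_n = 126 kips/bolt. φR_n = 0.75 × (3×78.75 + 3×126) = 460.7 kips.
Block shear: shear path 2×[1.8125+1×3.875] = 2×5.6875 in, A_gv = 8.5313, A_nv = 2×(5.6875 − 1.5×1.1875)×0.75 = 5.8594 in²; tension across gage: (6.375 − 2×1.1875)×0.75 = 3 in². R_n = min(0.6×70×5.8594, 0.6×50×8.5313) + 1.0×70×3 = min(246.09, 255.94) + 210 = 456.09 kips. φR_n = 0.75 × 456.09 = 342.1 kips.
Tension rupture (net): A_n = (13.0625 − 3×1.1875)×0.75 = 7.125 in² (U = 1.0, A_e = A_n). φR_n = 0.75 × 70 × 7.125 = 374.1 kips.
Governing: min(240.3, 460.7, 342.1, 374.1) = 240.3 kips → bolt shear.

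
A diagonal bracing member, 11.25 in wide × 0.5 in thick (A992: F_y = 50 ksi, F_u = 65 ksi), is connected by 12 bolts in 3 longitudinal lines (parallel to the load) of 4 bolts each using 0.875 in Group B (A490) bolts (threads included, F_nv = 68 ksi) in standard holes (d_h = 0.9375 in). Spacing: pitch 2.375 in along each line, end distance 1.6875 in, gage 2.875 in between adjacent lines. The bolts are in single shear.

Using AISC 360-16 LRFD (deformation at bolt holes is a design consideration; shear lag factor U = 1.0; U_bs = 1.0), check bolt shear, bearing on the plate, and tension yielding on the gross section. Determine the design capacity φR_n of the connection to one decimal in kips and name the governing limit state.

Bolt shear: A_b = π(0.875)²/4 = 0.60132 in². φR_n = 0.75 × 68 × 0.60132 × 12 × 1 = 368.0 kips.
Bearing (0.5 in plate, F_u = 65 ksi): end bolts L_c = 1.6875 − 0.9375/2 = 1.21875, R_n = min(1.2×1.21875×0.5×65, 2.4×0.875×0.5×65) = 47.531 kips/bolt; interior L_c = 2.375 − 0.9375 = 1.4375, R_n = 56.063 kips/bolt. φR_n = 0.75 × (3×47.531 + 9×56.063) = 485.4 kips.
Tension yield (gross): A_g = 11.25×0.5 = 5.625 in². φR_n = 0.90 × 50 × 5.625 = 253.1 kips.
Governing: min(368.0, 485.4, 253.1) = 253.1 kips → gross-section yield.

253.1 kips (gross-section yield governs)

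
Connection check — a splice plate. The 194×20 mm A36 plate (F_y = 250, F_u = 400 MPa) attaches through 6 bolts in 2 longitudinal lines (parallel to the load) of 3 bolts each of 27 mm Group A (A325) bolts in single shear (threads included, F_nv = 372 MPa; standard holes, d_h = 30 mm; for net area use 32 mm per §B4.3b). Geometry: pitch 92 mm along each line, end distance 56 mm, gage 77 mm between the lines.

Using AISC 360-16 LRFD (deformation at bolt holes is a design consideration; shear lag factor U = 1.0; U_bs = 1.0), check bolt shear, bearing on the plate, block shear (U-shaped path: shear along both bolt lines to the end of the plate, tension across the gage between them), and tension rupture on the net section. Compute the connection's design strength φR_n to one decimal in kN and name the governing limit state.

Bolt shear: A_b = π(27)²/4 = 572.56 mm². φR_n = 0.75 × 372 × 572.56 × 6 × 1 = 958.5 kN.
Bearing (20 mm plate, F_u = 400 MPa): end bolts L_c = 56 − 30/2 = 41, R_n = min(1.2×41×20×400, 2.4×27×20×400) = 393.6 kN/bolt; interior L_c = 92 − 30 = 62, R_n = 518.4 kN/bolt. φR_n = 0.75 × (2×393.6 + 4×518.4) = 2145.6 kN.
Block shear: shear path 2×[56+2×92] = 2×240 mm, A_gv = 9600, A_nv = 2×(240 − 2.5×32)×20 = 6400 mm²; tension across gage: (77 − 1×32)×20 = 900 mm². R_n = min(0.6×400×6400, 0.6×250×9600) + 1.0×400×900 = min(1536, 1440) + 360 = 1800 kN. φR_n = 0.75 × 1800 = 1350.0 kN.
Tension rupture (net): A_n = (194 − 2×32)×20 = 2600 mm² (U = 1.0, A_e = A_n). φR_n = 0.75 × 400 × 2600 = 780.0 kN.
Governing: min(958.5, 2145.6, 1350.0, 780.0) = 780.0 kN → net-section rupture.

780.0 kN (net-section rupture governs)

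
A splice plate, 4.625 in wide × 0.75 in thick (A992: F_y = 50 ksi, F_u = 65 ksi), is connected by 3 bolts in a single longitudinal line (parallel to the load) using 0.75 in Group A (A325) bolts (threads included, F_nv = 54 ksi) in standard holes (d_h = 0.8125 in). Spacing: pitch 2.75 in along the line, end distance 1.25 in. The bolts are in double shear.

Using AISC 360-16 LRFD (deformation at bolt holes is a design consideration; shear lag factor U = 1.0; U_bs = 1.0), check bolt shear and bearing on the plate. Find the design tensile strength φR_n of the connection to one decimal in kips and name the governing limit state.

107.4 kips (bolt shear governs)

Bolt shear: A_b = π(0.75)²/4 = 0.44179 in². φR_n = 0.75 × 54 × 0.44179 × 3 × 2 = 107.4 kips.
Bearing (0.75 in plate, F_u = 65 ksi): end bolts L_c = 1.25 − 0.8125/2 = 0.84375, R_n = min(1.2×0.84375×0.75×65, 2.4×0.75×0.75×65) = 49.359 kips/bolt; interior L_c = 2.75 − 0.8125 = 1.9375, R_n = 87.75 kips/bolt. φR_n = 0.75 × (1×49.359 + 2×87.75) = 168.6 kips.
Governing: min(107.4, 168.6) = 107.4 kips → bolt shear.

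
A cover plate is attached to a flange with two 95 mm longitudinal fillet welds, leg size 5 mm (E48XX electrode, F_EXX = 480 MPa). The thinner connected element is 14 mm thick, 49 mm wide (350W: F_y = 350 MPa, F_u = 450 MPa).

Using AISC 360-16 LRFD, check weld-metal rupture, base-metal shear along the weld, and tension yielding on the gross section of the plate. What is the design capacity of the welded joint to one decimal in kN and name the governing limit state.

145.1 kN (weld metal governs)

Weld metal: throat = 0.707×5 = 3.535 mm, L = 2×95 = 190 mm. φR_n = 0.75 × 0.6 × 480 × 3.535 × 190 = 145.1 kN.
Base metal shear (14 mm plate): yield φR_n = 1.0×0.6×350×14×190 = 558.6 kN; rupture φR_n = 0.75×0.6×450×14×190 = 538.7 kN; take 538.7 kN (rupture).
Tension yield (gross): A_g = 49×14 = 686 mm². φR_n = 0.90 × 350 × 686 = 216.1 kN.
Governing: min(145.1, 538.7, 216.1) = 145.1 kN → weld metal.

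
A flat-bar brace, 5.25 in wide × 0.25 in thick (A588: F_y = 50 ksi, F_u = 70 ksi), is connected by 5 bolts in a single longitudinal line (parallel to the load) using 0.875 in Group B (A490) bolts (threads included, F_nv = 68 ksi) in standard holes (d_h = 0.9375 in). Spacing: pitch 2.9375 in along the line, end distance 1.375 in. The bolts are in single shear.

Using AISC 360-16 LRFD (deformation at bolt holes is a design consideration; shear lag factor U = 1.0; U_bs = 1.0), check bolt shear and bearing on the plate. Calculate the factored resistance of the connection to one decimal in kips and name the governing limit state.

Bolt shear: A_b = π(0.875)²/4 = 0.60132 in². φR_n = 0.75 × 68 × 0.60132 × 5 × 1 = 153.3 kips.
Bearing (0.25 in plate, F_u = 70 ksi): end bolts L_c = 1.375 − 0.9375/2 = 0.90625, R_n = min(1.2×0.90625×0.25×70, 2.4×0.875×0.25×70) = 19.031 kips/bolt; interior L_c = 2.9375 − 0.9375 = 2, R_n = 36.75 kips/bolt. φR_n = 0.75 × (1×19.031 + 4×36.75) = 124.5 kips.
Governing: min(153.3, 124.5) = 124.5 kips → bearing.

124.5 kips (bearing governs)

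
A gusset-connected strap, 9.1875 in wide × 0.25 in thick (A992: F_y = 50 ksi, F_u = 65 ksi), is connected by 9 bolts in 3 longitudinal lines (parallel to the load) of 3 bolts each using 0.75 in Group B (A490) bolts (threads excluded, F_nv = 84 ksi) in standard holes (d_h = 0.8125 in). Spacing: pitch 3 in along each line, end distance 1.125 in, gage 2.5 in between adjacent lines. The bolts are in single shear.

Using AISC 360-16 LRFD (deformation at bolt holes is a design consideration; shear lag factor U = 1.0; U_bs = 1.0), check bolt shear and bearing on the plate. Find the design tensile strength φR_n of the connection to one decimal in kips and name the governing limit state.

163.2 kips (bearing governs)

Bolt shear: A_b = π(0.75)²/4 = 0.44179 in². φR_n = 0.75 × 84 × 0.44179 × 9 × 1 = 250.5 kips.
Bearing (0.25 in plate, F_u = 65 ksi): end bolts L_c = 1.125 − 0.8125/2 = 0.71875, R_n = min(1.2×0.71875×0.25×65, 2.4×0.75×0.25×65) = 14.016 kips/bolt; interior L_c = 3 − 0.8125 = 2.1875, R_n = 29.25 kips/bolt. φR_n = 0.75 × (3×14.016 + 6×29.25) = 163.2 kips.
Governing: min(250.5, 163.2) = 163.2 kips → bearing.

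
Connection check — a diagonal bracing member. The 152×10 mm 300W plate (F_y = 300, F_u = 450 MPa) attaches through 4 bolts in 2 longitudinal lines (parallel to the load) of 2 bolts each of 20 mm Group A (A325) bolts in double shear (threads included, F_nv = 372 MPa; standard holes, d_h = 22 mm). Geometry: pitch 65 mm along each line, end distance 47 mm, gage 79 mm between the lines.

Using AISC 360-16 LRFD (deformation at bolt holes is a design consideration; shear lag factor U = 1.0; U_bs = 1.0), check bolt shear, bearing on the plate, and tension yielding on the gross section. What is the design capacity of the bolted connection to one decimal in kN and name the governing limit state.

Bolt shear: A_b = π(20)²/4 = 314.16 mm². φR_n = 0.75 × 372 × 314.16 × 4 × 2 = 701.2 kN.
Bearing (10 mm plate, F_u = 450 MPa): end bolts L_c = 47 − 22/2 = 36, R_n = min(1.2×36×10×450, 2.4×20×10×450) = 194.4 kN/bolt; interior L_c = 65 − 22 = 43, R_n = 216 kN/bolt. φR_n = 0.75 × (2×194.4 + 2×216) = 615.6 kN.
Tension yield (gross): A_g = 152×10 = 1520 mm². φR_n = 0.90 × 300 × 1520 = 410.4 kN.
Governing: min(701.2, 615.6, 410.4) = 410.4 kN → gross-section yield.

410.4 kN (gross-section yield governs)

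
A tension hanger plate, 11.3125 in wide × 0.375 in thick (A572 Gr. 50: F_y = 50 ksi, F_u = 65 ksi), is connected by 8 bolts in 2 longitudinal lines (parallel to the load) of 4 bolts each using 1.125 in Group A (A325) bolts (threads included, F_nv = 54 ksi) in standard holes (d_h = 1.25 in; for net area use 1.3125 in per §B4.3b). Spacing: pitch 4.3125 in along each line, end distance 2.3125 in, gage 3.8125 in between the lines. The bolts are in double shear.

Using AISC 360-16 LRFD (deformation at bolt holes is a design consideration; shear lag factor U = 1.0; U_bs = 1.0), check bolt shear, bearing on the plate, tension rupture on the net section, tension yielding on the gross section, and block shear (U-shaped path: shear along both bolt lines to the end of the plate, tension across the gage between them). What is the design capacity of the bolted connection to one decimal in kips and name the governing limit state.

158.8 kips (net-section rupture governs)

Bolt shear: A_b = π(1.125)²/4 = 0.99402 in². φR_n = 0.75 × 54 × 0.99402 × 8 × 2 = 644.1 kips.
Bearing (0.375 in plate, F_u = 65 ksi): end bolts L_c = 2.3125 − 1.25/2 = 1.6875, R_n = min(1.2×1.6875×0.375×65, 2.4×1.125×0.375×65) = 49.359 kips/bolt; interior L_c = 4.3125 − 1.25 = 3.0625, R_n = 65.813 kips/bolt. φR_n = 0.75 × (2×49.359 + 6×65.813) = 370.2 kips.
Tension rupture (net): A_n = (11.3125 − 2×1.3125)×0.375 = 3.2578 in² (U = 1.0, A_e = A_n). φR_n = 0.75 × 65 × 3.2578 = 158.8 kips.
Tension yield (gross): A_g = 11.3125×0.375 = 4.2422 in². φR_n = 0.90 × 50 × 4.2422 = 190.9 kips.
Block shear: shear path 2×[2.3125+3×4.3125] = 2×15.25 in, A_gv = 11.438, A_nv = 2×(15.25 − 3.5×1.3125)×0.375 = 7.9922 in²; tension across gage: (3.8125 − 1×1.3125)×0.375 = 0.9375 in². R_n = min(0.6×65×7.9922, 0.6×50×11.438) + 1.0×65×0.9375 = min(311.7, 343.14) + 60.938 = 372.64 kips. φR_n = 0.75 × 372.64 = 279.5 kips.
Governing: min(644.1, 370.2, 158.8, 190.9, 279.5) = 158.8 kips → net-section rupture.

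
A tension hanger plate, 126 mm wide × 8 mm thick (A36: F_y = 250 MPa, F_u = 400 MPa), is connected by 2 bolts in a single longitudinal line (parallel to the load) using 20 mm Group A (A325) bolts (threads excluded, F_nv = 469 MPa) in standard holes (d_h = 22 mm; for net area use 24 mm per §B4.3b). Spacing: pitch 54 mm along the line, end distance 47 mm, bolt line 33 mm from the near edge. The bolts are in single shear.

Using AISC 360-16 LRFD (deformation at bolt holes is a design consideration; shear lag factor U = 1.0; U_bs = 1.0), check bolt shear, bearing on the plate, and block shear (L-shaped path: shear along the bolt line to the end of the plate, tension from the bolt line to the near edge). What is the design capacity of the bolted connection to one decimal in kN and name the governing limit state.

Bolt shear: A_b = π(20)²/4 = 314.16 mm². φR_n = 0.75 × 469 × 314.16 × 2 × 1 = 221.0 kN.
Bearing (8 mm plate, F_u = 400 MPa): end bolts L_c = 47 − 22/2 = 36, R_n = min(1.2×36×8×400, 2.4×20×8×400) = 138.24 kN/bolt; interior L_c = 54 − 22 = 32, R_n = 122.88 kN/bolt. φR_n = 0.75 × (1×138.24 + 1×122.88) = 195.8 kN.
Block shear: shear path 1×[47+1×54] = 1×101 mm, A_gv = 808, A_nv = 1×(101 − 1.5×24)×8 = 520 mm²; tension to near edge: (33 − 0.5×24)×8 = 168 mm². R_n = min(0.6×400×520, 0.6×250×808) + 1.0×400×168 = min(124.8, 121.2) + 67.2 = 188.4 kN. φR_n = 0.75 × 188.4 = 141.3 kN.
Governing: min(221.0, 195.8, 141.3) = 141.3 kN → block shear.

141.3 kN (block shear governs)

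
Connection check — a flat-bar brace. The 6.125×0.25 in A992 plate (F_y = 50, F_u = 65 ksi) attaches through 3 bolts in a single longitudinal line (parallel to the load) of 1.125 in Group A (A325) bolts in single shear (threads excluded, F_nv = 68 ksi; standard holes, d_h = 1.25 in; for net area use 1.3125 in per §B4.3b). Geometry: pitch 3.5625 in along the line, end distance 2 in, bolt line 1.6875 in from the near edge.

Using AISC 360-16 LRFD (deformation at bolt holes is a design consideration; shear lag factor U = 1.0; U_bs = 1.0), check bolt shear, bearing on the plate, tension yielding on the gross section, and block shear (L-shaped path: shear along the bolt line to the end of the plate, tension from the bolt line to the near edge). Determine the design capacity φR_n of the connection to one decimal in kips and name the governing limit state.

Bolt shear: A_b = π(1.125)²/4 = 0.99402 in². φR_n = 0.75 × 68 × 0.99402 × 3 × 1 = 152.1 kips.
Bearing (0.25 in plate, F_u = 65 ksi): end bolts L_c = 2 − 1.25/2 = 1.375, R_n = min(1.2×1.375×0.25×65, 2.4×1.125×0.25×65) = 26.813 kips/bolt; interior L_c = 3.5625 − 1.25 = 2.3125, R_n = 43.875 kips/bolt. φR_n = 0.75 × (1×26.813 + 2×43.875) = 85.9 kips.
Tension yield (gross): A_g = 6.125×0.25 = 1.5313 in². φR_n = 0.90 × 50 × 1.5313 = 68.9 kips.
Block shear: shear path 1×[2+2×3.5625] = 1×9.125 in, A_gv = 2.2813, A_nv = 1×(9.125 − 2.5×1.3125)×0.25 = 1.4609 in²; tension to near edge: (1.6875 − 0.5×1.3125)×0.25 = 0.25781 in². R_n = min(0.6×65×1.4609, 0.6×50×2.2813) + 1.0×65×0.25781 = min(56.975, 68.439) + 16.758 = 73.733 kips. φR_n = 0.75 × 73.733 = 55.3 kips.
Governing: min(152.1, 85.9, 68.9, 55.3) = 55.3 kips → block shear.

55.3 kips (block shear governs)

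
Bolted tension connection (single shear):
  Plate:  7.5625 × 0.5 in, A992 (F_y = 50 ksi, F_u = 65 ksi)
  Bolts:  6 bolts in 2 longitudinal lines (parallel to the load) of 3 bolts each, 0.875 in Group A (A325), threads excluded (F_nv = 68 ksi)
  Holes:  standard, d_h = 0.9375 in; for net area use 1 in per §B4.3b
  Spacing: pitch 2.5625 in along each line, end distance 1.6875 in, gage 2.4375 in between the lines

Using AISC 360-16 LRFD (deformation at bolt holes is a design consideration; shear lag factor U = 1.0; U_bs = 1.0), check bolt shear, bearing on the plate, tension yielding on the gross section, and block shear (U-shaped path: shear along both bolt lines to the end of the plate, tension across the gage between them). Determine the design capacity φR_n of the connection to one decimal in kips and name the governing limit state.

161.2 kips (block shear governs)

Bolt shear: A_b = π(0.875)²/4 = 0.60132 in². φR_n = 0.75 × 68 × 0.60132 × 6 × 1 = 184.0 kips.
Bearing (0.5 in plate, F_u = 65 ksi): end bolts L_c = 1.6875 − 0.9375/2 = 1.21875, R_n = min(1.2×1.21875×0.5×65, 2.4×0.875×0.5×65) = 47.531 kips/bolt; interior L_c = 2.5625 − 0.9375 = 1.625, R_n = 63.375 kips/bolt. φR_n = 0.75 × (2×47.531 + 4×63.375) = 261.4 kips.
Tension yield (gross): A_g = 7.5625×0.5 = 3.7813 in². φR_n = 0.90 × 50 × 3.7813 = 170.2 kips.
Block shear: shear path 2×[1.6875+2×2.5625] = 2×6.8125 in, A_gv = 6.8125, A_nv = 2×(6.8125 − 2.5×1)×0.5 = 4.3125 in²; tension across gage: (2.4375 − 1×1)×0.5 = 0.71875 in². R_n = min(0.6×65×4.3125, 0.6×50×6.8125) + 1.0×65×0.71875 = min(168.19, 204.38) + 46.719 = 214.91 kips. φR_n = 0.75 × 214.91 = 161.2 kips.
Governing: min(184.0, 261.4, 170.2, 161.2) = 161.2 kips → block shear.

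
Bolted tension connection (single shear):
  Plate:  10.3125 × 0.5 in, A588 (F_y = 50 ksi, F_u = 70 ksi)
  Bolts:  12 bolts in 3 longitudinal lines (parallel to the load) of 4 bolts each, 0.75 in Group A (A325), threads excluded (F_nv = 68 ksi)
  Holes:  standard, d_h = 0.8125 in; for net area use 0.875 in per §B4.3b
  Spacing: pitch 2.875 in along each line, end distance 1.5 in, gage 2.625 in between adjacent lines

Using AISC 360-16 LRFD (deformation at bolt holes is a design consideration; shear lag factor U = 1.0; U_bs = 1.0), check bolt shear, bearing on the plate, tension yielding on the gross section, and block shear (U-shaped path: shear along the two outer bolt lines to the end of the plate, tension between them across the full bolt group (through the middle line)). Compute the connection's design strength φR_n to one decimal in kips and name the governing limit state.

232.0 kips (gross-section yield governs)

Bolt shear: A_b = π(0.75)²/4 = 0.44179 in². φR_n = 0.75 × 68 × 0.44179 × 12 × 1 = 270.4 kips.
Bearing (0.5 in plate, F_u = 70 ksi): end bolts L_c = 1.5 − 0.8125/2 = 1.09375, R_n = min(1.2×1.09375×0.5×70, 2.4×0.75×0.5×70) = 45.938 kips/bolt; interior L_c = 2.875 − 0.8125 = 2.0625, R_n = 63 kips/bolt. φR_n = 0.75 × (3×45.938 + 9×63) = 528.6 kips.
Tension yield (gross): A_g = 10.3125×0.5 = 5.1563 in². φR_n = 0.90 × 50 × 5.1563 = 232.0 kips.
Block shear: shear path 2×[1.5+3×2.875] = 2×10.125 in, A_gv = 10.125, A_nv = 2×(10.125 − 3.5×0.875)×0.5 = 7.0625 in²; tension across gage: (5.25 − 2×0.875)×0.5 = 1.75 in². R_n = min(0.6×70×7.0625, 0.6×50×10.125) + 1.0×70×1.75 = min(296.63, 303.75) + 122.5 = 419.13 kips. φR_n = 0.75 × 419.13 = 314.3 kips.
Governing: min(270.4, 528.6, 232.0, 314.3) = 232.0 kips → gross-section yield.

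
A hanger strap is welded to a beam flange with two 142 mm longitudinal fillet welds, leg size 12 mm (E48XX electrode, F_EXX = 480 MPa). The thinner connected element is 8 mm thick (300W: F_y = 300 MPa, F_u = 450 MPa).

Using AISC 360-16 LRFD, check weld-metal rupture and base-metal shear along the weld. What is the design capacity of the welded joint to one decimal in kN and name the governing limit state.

Weld metal: throat = 0.707×12 = 8.484 mm, L = 2×142 = 284 mm. φR_n = 0.75 × 0.6 × 480 × 8.484 × 284 = 520.4 kN.
Base metal shear (8 mm plate): yield φR_n = 1.0×0.6×300×8×284 = 409.0 kN; rupture φR_n = 0.75×0.6×450×8×284 = 460.1 kN; take 409.0 kN (yield).
Governing: min(520.4, 409.0) = 409.0 kN → base-metal shear.

409.0 kN (base-metal shear governs)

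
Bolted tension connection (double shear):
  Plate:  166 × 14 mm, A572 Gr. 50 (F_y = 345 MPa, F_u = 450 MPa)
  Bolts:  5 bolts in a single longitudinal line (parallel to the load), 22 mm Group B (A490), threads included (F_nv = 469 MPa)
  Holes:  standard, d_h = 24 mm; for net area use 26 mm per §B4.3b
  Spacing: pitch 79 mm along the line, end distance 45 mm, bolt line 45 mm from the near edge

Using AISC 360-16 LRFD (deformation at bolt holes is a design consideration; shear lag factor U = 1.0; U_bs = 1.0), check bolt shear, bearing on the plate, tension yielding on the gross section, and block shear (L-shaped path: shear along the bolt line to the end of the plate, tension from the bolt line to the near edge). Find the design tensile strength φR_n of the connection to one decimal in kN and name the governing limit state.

Bolt shear: A_b = π(22)²/4 = 380.13 mm². φR_n = 0.75 × 469 × 380.13 × 5 × 2 = 1337.1 kN.
Bearing (14 mm plate, F_u = 450 MPa): end bolts L_c = 45 − 24/2 = 33, R_n = min(1.2×33×14×450, 2.4×22×14×450) = 249.48 kN/bolt; interior L_c = 79 − 24 = 55, R_n = 332.64 kN/bolt. φR_n = 0.75 × (1×249.48 + 4×332.64) = 1185.0 kN.
Tension yield (gross): A_g = 166×14 = 2324 mm². φR_n = 0.90 × 345 × 2324 = 721.6 kN.
Block shear: shear path 1×[45+4×79] = 1×361 mm, A_gv = 5054, A_nv = 1×(361 − 4.5×26)×14 = 3416 mm²; tension to near edge: (45 − 0.5×26)×14 = 448 mm². R_n = min(0.6×450×3416, 0.6×345×5054) + 1.0×450×448 = min(922.32, 1046.2) + 201.6 = 1123.9 kN. φR_n = 0.75 × 1123.9 = 842.9 kN.
Governing: min(1337.1, 1185.0, 721.6, 842.9) = 721.6 kN → gross-section yield.

721.6 kN (gross-section yield governs)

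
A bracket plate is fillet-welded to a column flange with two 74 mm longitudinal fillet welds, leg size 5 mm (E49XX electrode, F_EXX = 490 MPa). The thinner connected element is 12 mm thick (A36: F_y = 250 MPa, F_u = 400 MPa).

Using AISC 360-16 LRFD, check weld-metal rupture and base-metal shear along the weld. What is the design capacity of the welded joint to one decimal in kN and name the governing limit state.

115.4 kN (weld metal governs)

Weld metal: throat = 0.707×5 = 3.535 mm, L = 2×74 = 148 mm. φR_n = 0.75 × 0.6 × 490 × 3.535 × 148 = 115.4 kN.
Base metal shear (12 mm plate): yield φR_n = 1.0×0.6×250×12×148 = 266.4 kN; rupture φR_n = 0.75×0.6×400×12×148 = 319.7 kN; take 266.4 kN (yield).
Governing: min(115.4, 266.4) = 115.4 kN → weld metal.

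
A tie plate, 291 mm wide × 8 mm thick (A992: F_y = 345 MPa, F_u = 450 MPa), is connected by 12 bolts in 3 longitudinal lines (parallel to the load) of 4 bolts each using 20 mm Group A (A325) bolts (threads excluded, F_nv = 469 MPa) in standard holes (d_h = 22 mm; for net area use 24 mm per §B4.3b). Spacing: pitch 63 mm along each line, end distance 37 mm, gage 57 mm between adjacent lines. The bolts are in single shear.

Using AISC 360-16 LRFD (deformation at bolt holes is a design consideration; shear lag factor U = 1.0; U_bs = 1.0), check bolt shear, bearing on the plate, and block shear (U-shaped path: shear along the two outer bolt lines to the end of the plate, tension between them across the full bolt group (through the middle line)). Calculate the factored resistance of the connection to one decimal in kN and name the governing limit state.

Bolt shear: A_b = π(20)²/4 = 314.16 mm². φR_n = 0.75 × 469 × 314.16 × 12 × 1 = 1326.1 kN.
Bearing (8 mm plate, F_u = 450 MPa): end bolts L_c = 37 − 22/2 = 26, R_n = min(1.2×26×8×450, 2.4×20×8×450) = 112.32 kN/bolt; interior L_c = 63 − 22 = 41, R_n = 172.8 kN/bolt. φR_n = 0.75 × (3×112.32 + 9×172.8) = 1419.1 kN.
Block shear: shear path 2×[37+3×63] = 2×226 mm, A_gv = 3616, A_nv = 2×(226 − 3.5×24)×8 = 2272 mm²; tension across gage: (114 − 2×24)×8 = 528 mm². R_n = min(0.6×450×2272, 0.6×345×3616) + 1.0×450×528 = min(613.44, 748.51) + 237.6 = 851.04 kN. φR_n = 0.75 × 851.04 = 638.3 kN.
Governing: min(1326.1, 1419.1, 638.3) = 638.3 kN → block shear.

638.3 kN (block shear governs)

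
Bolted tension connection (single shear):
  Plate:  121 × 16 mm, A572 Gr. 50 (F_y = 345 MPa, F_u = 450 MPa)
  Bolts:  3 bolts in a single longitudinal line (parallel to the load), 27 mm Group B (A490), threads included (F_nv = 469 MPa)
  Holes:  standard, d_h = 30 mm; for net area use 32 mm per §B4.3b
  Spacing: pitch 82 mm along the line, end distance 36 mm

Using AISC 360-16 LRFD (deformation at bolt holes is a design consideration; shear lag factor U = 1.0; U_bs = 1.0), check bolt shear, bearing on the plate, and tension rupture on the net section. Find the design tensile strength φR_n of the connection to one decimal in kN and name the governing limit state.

480.6 kN (net-section rupture governs)

Bolt shear: A_b = π(27)²/4 = 572.56 mm². φR_n = 0.75 × 469 × 572.56 × 3 × 1 = 604.2 kN.
Bearing (16 mm plate, F_u = 450 MPa): end bolts L_c = 36 − 30/2 = 21, R_n = min(1.2×21×16×450, 2.4×27×16×450) = 181.44 kN/bolt; interior L_c = 82 − 30 = 52, R_n = 449.28 kN/bolt. φR_n = 0.75 × (1×181.44 + 2×449.28) = 810.0 kN.
Tension rupture (net): A_n = (121 − 1×32)×16 = 1424 mm² (U = 1.0, A_e = A_n). φR_n = 0.75 × 450 × 1424 = 480.6 kN.
Governing: min(604.2, 810.0, 480.6) = 480.6 kN → net-section rupture.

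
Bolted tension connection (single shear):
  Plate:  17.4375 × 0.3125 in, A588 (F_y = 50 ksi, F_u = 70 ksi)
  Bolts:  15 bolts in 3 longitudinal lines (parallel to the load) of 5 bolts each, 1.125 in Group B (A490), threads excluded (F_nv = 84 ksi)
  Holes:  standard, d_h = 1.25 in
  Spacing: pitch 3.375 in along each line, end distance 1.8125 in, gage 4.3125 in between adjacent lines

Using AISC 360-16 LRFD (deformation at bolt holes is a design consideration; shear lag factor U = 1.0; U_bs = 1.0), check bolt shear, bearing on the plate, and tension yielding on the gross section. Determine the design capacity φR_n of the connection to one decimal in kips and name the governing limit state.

245.2 kips (gross-section yield governs)

Bolt shear: A_b = π(1.125)²/4 = 0.99402 in². φR_n = 0.75 × 84 × 0.99402 × 15 × 1 = 939.3 kips.
Bearing (0.3125 in plate, F_u = 70 ksi): end bolts L_c = 1.8125 − 1.25/2 = 1.1875, R_n = min(1.2×1.1875×0.3125×70, 2.4×1.125×0.3125×70) = 31.172 kips/bolt; interior L_c = 3.375 − 1.25 = 2.125, R_n = 55.781 kips/bolt. φR_n = 0.75 × (3×31.172 + 12×55.781) = 572.2 kips.
Tension yield (gross): A_g = 17.4375×0.3125 = 5.4492 in². φR_n = 0.90 × 50 × 5.4492 = 245.2 kips.
Governing: min(939.3, 572.2, 245.2) = 245.2 kips → gross-section yield.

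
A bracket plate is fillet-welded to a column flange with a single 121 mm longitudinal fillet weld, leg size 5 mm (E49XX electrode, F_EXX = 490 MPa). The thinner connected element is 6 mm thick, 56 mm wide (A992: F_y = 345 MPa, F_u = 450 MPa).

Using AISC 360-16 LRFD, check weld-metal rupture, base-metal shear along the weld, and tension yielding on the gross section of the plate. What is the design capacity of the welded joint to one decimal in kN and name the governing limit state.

94.3 kN (weld metal governs)

Weld metal: throat = 0.707×5 = 3.535 mm, L = 121 mm. φR_n = 0.75 × 0.6 × 490 × 3.535 × 121 = 94.3 kN.
Base metal shear (6 mm plate): yield φR_n = 1.0×0.6×345×6×121 = 150.3 kN; rupture φR_n = 0.75×0.6×450×6×121 = 147.0 kN; take 147.0 kN (rupture).
Tension yield (gross): A_g = 56×6 = 336 mm². φR_n = 0.90 × 345 × 336 = 104.3 kN.
Governing: min(94.3, 147.0, 104.3) = 94.3 kN → weld metal.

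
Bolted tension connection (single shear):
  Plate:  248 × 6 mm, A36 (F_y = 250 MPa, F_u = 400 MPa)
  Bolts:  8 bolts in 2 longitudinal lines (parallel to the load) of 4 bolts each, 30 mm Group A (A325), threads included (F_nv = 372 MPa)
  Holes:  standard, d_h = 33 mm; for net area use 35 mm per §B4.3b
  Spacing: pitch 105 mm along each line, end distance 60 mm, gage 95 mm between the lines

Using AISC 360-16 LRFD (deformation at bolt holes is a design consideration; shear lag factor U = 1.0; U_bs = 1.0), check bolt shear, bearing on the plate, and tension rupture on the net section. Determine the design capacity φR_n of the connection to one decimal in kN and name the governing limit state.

Bolt shear: A_b = π(30)²/4 = 706.86 mm². φR_n = 0.75 × 372 × 706.86 × 8 × 1 = 1577.7 kN.
Bearing (6 mm plate, F_u = 400 MPa): end bolts L_c = 60 − 33/2 = 43.5, R_n = min(1.2×43.5×6×400, 2.4×30×6×400) = 125.28 kN/bolt; interior L_c = 105 − 33 = 72, R_n = 172.8 kN/bolt. φR_n = 0.75 × (2×125.28 + 6×172.8) = 965.5 kN.
Tension rupture (net): A_n = (248 − 2×35)×6 = 1068 mm² (U = 1.0, A_e = A_n). φR_n = 0.75 × 400 × 1068 = 320.4 kN.
Governing: min(1577.7, 965.5, 320.4) = 320.4 kN → net-section rupture.

320.4 kN (net-section rupture governs)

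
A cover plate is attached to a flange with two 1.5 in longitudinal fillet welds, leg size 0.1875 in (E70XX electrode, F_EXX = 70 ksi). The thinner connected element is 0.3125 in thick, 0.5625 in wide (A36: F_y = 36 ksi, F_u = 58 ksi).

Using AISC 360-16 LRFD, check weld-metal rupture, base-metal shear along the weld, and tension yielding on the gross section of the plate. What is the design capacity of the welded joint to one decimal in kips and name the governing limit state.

5.7 kips (gross-section yield governs)

Weld metal: throat = 0.707×0.1875 = 0.13256 in, L = 2×1.5 = 3 in. φR_n = 0.75 × 0.6 × 70 × 0.13256 × 3 = 12.5 kips.
Base metal shear (0.3125 in plate): yield φR_n = 1.0×0.6×36×0.3125×3 = 20.3 kips; rupture φR_n = 0.75×0.6×58×0.3125×3 = 24.5 kips; take 20.3 kips (yield).
Tension yield (gross): A_g = 0.5625×0.3125 = 0.17578 in². φR_n = 0.90 × 36 × 0.17578 = 5.7 kips.
Governing: min(12.5, 20.3, 5.7) = 5.7 kips → gross-section yield.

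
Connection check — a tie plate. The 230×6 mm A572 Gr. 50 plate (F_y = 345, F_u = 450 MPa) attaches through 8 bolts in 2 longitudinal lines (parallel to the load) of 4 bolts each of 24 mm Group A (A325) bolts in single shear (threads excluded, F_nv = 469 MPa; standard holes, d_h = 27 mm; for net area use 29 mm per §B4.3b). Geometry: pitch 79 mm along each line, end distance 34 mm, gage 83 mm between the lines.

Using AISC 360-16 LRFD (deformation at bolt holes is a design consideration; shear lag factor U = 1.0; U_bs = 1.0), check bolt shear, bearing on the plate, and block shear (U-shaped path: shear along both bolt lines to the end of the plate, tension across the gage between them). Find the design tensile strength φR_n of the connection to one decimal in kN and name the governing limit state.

521.2 kN (block shear governs)

Bolt shear: A_b = π(24)²/4 = 452.39 mm². φR_n = 0.75 × 469 × 452.39 × 8 × 1 = 1273.0 kN.
Bearing (6 mm plate, F_u = 450 MPa): end bolts L_c = 34 − 27/2 = 20.5, R_n = min(1.2×20.5×6×450, 2.4×24×6×450) = 66.42 kN/bolt; interior L_c = 79 − 27 = 52, R_n = 155.52 kN/bolt. φR_n = 0.75 × (2×66.42 + 6×155.52) = 799.5 kN.
Block shear: shear path 2×[34+3×79] = 2×271 mm, A_gv = 3252, A_nv = 2×(271 − 3.5×29)×6 = 2034 mm²; tension across gage: (83 − 1×29)×6 = 324 mm². R_n = min(0.6×450×2034, 0.6×345×3252) + 1.0×450×324 = min(549.18, 673.16) + 145.8 = 694.98 kN. φR_n = 0.75 × 694.98 = 521.2 kN.
Governing: min(1273.0, 799.5, 521.2) = 521.2 kN → block shear.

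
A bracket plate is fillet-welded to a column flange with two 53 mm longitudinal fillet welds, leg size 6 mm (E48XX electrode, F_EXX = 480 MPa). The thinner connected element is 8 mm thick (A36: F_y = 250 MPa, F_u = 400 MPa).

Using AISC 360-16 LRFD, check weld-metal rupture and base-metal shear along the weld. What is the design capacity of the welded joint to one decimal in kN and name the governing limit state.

Weld metal: throat = 0.707×6 = 4.242 mm, L = 2×53 = 106 mm. φR_n = 0.75 × 0.6 × 480 × 4.242 × 106 = 97.1 kN.
Base metal shear (8 mm plate): yield φR_n = 1.0×0.6×250×8×106 = 127.2 kN; rupture φR_n = 0.75×0.6×400×8×106 = 152.6 kN; take 127.2 kN (yield).
Governing: min(97.1, 127.2) = 97.1 kN → weld metal.

97.1 kN (weld metal governs)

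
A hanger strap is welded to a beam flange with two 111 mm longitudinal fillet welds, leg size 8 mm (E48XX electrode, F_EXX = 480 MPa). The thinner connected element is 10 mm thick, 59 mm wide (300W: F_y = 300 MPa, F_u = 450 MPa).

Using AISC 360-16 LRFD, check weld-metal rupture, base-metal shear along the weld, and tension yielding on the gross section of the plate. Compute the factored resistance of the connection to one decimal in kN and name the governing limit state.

159.3 kN (gross-section yield governs)

Weld metal: throat = 0.707×8 = 5.656 mm, L = 2×111 = 222 mm. φR_n = 0.75 × 0.6 × 480 × 5.656 × 222 = 271.2 kN.
Base metal shear (10 mm plate): yield φR_n = 1.0×0.6×300×10×222 = 399.6 kN; rupture φR_n = 0.75×0.6×450×10×222 = 449.6 kN; take 399.6 kN (yield).
Tension yield (gross): A_g = 59×10 = 590 mm². φR_n = 0.90 × 300 × 590 = 159.3 kN.
Governing: min(271.2, 399.6, 159.3) = 159.3 kN → gross-section yield.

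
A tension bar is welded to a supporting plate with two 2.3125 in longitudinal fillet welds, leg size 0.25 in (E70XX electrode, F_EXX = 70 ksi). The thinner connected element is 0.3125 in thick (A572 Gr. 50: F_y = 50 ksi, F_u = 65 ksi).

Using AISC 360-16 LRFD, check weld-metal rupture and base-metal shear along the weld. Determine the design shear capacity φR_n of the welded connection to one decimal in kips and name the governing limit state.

Weld metal: throat = 0.707×0.25 = 0.17675 in, L = 2×2.3125 = 4.625 in. φR_n = 0.75 × 0.6 × 70 × 0.17675 × 4.625 = 25.8 kips.
Base metal shear (0.3125 in plate): yield φR_n = 1.0×0.6×50×0.3125×4.625 = 43.4 kips; rupture φR_n = 0.75×0.6×65×0.3125×4.625 = 42.3 kips; take 42.3 kips (rupture).
Governing: min(25.8, 42.3) = 25.8 kips → weld metal.

25.8 kips (weld metal governs)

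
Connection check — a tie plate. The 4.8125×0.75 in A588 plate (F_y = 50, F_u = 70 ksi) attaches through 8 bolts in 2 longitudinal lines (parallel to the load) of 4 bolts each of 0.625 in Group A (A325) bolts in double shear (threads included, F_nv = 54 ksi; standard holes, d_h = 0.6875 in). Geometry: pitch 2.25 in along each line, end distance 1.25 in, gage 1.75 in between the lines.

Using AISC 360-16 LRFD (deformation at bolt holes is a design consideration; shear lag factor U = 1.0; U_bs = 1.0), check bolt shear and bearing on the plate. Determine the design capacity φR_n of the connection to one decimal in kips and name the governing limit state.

Bolt shear: A_b = π(0.625)²/4 = 0.3068 in². φR_n = 0.75 × 54 × 0.3068 × 8 × 2 = 198.8 kips.
Bearing (0.75 in plate, F_u = 70 ksi): end bolts L_c = 1.25 − 0.6875/2 = 0.90625, R_n = min(1.2×0.90625×0.75×70, 2.4×0.625×0.75×70) = 57.094 kips/bolt; interior L_c = 2.25 − 0.6875 = 1.5625, R_n = 78.75 kips/bolt. φR_n = 0.75 × (2×57.094 + 6×78.75) = 440.0 kips.
Governing: min(198.8, 440.0) = 198.8 kips → bolt shear.

198.8 kips (bolt shear governs)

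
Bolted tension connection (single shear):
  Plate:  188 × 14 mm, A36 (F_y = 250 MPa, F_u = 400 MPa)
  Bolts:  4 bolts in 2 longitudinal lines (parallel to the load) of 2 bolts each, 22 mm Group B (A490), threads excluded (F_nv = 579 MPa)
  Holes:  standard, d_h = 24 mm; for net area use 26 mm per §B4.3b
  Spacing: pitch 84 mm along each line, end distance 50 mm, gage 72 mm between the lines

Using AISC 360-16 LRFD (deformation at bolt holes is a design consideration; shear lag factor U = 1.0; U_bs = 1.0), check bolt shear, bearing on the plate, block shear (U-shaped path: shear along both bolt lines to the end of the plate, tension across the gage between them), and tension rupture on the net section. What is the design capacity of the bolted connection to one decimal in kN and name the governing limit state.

571.2 kN (net-section rupture governs)

Bolt shear: A_b = π(22)²/4 = 380.13 mm². φR_n = 0.75 × 579 × 380.13 × 4 × 1 = 660.3 kN.
Bearing (14 mm plate, F_u = 400 MPa): end bolts L_c = 50 − 24/2 = 38, R_n = min(1.2×38×14×400, 2.4×22×14×400) = 255.36 kN/bolt; interior L_c = 84 − 24 = 60, R_n = 295.68 kN/bolt. φR_n = 0.75 × (2×255.36 + 2×295.68) = 826.6 kN.
Block shear: shear path 2×[50+1×84] = 2×134 mm, A_gv = 3752, A_nv = 2×(134 − 1.5×26)×14 = 2660 mm²; tension across gage: (72 − 1×26)×14 = 644 mm². R_n = min(0.6×400×2660, 0.6×250×3752) + 1.0×400×644 = min(638.4, 562.8) + 257.6 = 820.4 kN. φR_n = 0.75 × 820.4 = 615.3 kN.
Tension rupture (net): A_n = (188 − 2×26)×14 = 1904 mm² (U = 1.0, A_e = A_n). φR_n = 0.75 × 400 × 1904 = 571.2 kN.
Governing: min(660.3, 826.6, 615.3, 571.2) = 571.2 kN → net-section rupture.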